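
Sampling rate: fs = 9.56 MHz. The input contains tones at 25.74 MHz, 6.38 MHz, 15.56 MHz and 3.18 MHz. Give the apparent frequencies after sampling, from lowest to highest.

2.94 MHz, 3.18 MHz, 3.56 MHz

fs/2 = 4.78 MHz.
25.74 MHz mod fs = 6.62 MHz.
6.62 MHz > fs/2 = 4.78 MHz, folds to fs − 6.62 MHz = 2.94 MHz.
6.38 MHz > fs/2 = 4.78 MHz, folds to fs − 6.38 MHz = 3.18 MHz.
15.56 MHz mod fs = 6 MHz.
6 MHz > fs/2 = 4.78 MHz, folds to fs − 6 MHz = 3.56 MHz.
3.18 MHz ≤ fs/2 = 4.78 MHz, passes unchanged.
Distinct values: {2.94 MHz, 3.18 MHz, 3.56 MHz}.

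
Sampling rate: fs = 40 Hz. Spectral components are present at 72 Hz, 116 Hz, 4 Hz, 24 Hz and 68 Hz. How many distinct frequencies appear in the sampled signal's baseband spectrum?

fs/2 = 20 Hz.
72 Hz mod fs = 32 Hz.
32 Hz > fs/2 = 20 Hz, folds to fs − 32 Hz = 8 Hz.
116 Hz mod fs = 36 Hz.
36 Hz > fs/2 = 20 Hz, folds to fs − 36 Hz = 4 Hz.
4 Hz ≤ fs/2 = 20 Hz, passes unchanged.
24 Hz > fs/2 = 20 Hz, folds to fs − 24 Hz = 16 Hz.
68 Hz mod fs = 28 Hz.
28 Hz > fs/2 = 20 Hz, folds to fs − 28 Hz = 12 Hz.
Distinct values: {4 Hz, 8 Hz, 12 Hz, 16 Hz} → 4.

4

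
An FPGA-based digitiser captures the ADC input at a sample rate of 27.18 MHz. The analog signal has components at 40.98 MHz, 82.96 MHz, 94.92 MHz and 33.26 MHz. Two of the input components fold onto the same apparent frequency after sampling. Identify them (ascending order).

40.98 MHz, 94.92 MHz

fs/2 = 13.59 MHz.
40.98 MHz mod fs = 13.8 MHz.
13.8 MHz > fs/2 = 13.59 MHz, folds to fs − 13.8 MHz = 13.38 MHz.
82.96 MHz mod fs = 1.42 MHz.
1.42 MHz ≤ fs/2 = 13.59 MHz, appears at 1.42 MHz.
94.92 MHz mod fs = 13.38 MHz.
13.38 MHz ≤ fs/2 = 13.59 MHz, appears at 13.38 MHz.
33.26 MHz mod fs = 6.08 MHz.
6.08 MHz ≤ fs/2 = 13.59 MHz, appears at 6.08 MHz.
40.98 MHz and 94.92 MHz both map to 13.38 MHz.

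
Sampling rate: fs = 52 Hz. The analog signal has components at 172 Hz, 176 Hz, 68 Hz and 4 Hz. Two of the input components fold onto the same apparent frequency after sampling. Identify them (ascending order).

68 Hz, 172 Hz

fs/2 = 26 Hz.
172 Hz mod fs = 16 Hz.
16 Hz ≤ fs/2 = 26 Hz, appears at 16 Hz.
176 Hz mod fs = 20 Hz.
20 Hz ≤ fs/2 = 26 Hz, appears at 20 Hz.
68 Hz mod fs = 16 Hz.
16 Hz ≤ fs/2 = 26 Hz, appears at 16 Hz.
4 Hz ≤ fs/2 = 26 Hz, passes unchanged.
68 Hz and 172 Hz both map to 16 Hz.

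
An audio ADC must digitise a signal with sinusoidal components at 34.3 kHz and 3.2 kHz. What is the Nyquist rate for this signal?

Highest-frequency component: 34.3 kHz.
Nyquist rate = 2 × 34.3 kHz = 68.6 kHz.

68.6 kHz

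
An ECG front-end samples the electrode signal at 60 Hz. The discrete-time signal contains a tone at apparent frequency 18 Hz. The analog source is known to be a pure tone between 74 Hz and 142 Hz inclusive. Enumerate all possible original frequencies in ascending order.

Frequencies that alias to 18 Hz are k·fs ± 18 Hz for integer k ≥ 0.
k=0: 18 Hz.
k=1: 42 Hz, 78 Hz.
k=2: 102 Hz, 138 Hz.
k=3: 162 Hz, 198 Hz.
Within [74 Hz, 142 Hz]: 78 Hz, 102 Hz, 138 Hz.

78 Hz, 102 Hz, 138 Hz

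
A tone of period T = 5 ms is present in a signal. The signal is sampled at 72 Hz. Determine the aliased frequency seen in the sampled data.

16 Hz

T = 5 ms → f = 1/T = 200 Hz.
200 Hz mod fs = 56 Hz.
56 Hz > fs/2 = 36 Hz, folds to fs − 56 Hz = 16 Hz.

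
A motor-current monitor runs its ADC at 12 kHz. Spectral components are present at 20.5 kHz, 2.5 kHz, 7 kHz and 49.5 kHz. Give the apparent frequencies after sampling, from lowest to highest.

1.5 kHz, 2.5 kHz, 3.5 kHz, 5 kHz

fs/2 = 6 kHz.
20.5 kHz mod fs = 8.5 kHz.
8.5 kHz > fs/2 = 6 kHz, folds to fs − 8.5 kHz = 3.5 kHz.
2.5 kHz ≤ fs/2 = 6 kHz, passes unchanged.
7 kHz > fs/2 = 6 kHz, folds to fs − 7 kHz = 5 kHz.
49.5 kHz mod fs = 1.5 kHz.
1.5 kHz ≤ fs/2 = 6 kHz, appears at 1.5 kHz.
Distinct values: {1.5 kHz, 2.5 kHz, 3.5 kHz, 5 kHz}.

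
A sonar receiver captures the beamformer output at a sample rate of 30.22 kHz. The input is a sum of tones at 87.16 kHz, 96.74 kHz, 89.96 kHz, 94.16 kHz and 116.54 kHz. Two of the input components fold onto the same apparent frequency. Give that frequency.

3.5 kHz

fs/2 = 15.11 kHz.
87.16 kHz mod fs = 26.72 kHz.
26.72 kHz > fs/2 = 15.11 kHz, folds to fs − 26.72 kHz = 3.5 kHz.
96.74 kHz mod fs = 6.08 kHz.
6.08 kHz ≤ fs/2 = 15.11 kHz, appears at 6.08 kHz.
89.96 kHz mod fs = 29.52 kHz.
29.52 kHz > fs/2 = 15.11 kHz, folds to fs − 29.52 kHz = 0.7 kHz.
94.16 kHz mod fs = 3.5 kHz.
3.5 kHz ≤ fs/2 = 15.11 kHz, appears at 3.5 kHz.
116.54 kHz mod fs = 25.88 kHz.
25.88 kHz > fs/2 = 15.11 kHz, folds to fs − 25.88 kHz = 4.34 kHz.
87.16 kHz and 94.16 kHz both map to 3.5 kHz.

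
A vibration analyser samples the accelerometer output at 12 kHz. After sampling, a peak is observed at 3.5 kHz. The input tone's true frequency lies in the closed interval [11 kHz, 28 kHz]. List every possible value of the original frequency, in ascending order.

15.5 kHz, 20.5 kHz, 27.5 kHz

Frequencies that alias to 3.5 kHz are k·fs ± 3.5 kHz for integer k ≥ 0.
k=0: 3.5 kHz.
k=1: 8.5 kHz, 15.5 kHz.
k=2: 20.5 kHz, 27.5 kHz.
k=3: 32.5 kHz, 39.5 kHz.
Within [11 kHz, 28 kHz]: 15.5 kHz, 20.5 kHz, 27.5 kHz.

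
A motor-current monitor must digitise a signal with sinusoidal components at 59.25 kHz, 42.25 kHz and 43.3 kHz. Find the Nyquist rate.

118.5 kHz

Highest-frequency component: 59.25 kHz.
Nyquist rate = 2 × 59.25 kHz = 118.5 kHz.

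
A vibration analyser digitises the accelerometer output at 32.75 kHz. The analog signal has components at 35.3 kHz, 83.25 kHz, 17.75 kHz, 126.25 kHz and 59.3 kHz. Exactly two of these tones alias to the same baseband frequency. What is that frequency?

15 kHz

fs/2 = 16.375 kHz.
35.3 kHz mod fs = 2.55 kHz.
2.55 kHz ≤ fs/2 = 16.375 kHz, appears at 2.55 kHz.
83.25 kHz mod fs = 17.75 kHz.
17.75 kHz > fs/2 = 16.375 kHz, folds to fs − 17.75 kHz = 15 kHz.
17.75 kHz > fs/2 = 16.375 kHz, folds to fs − 17.75 kHz = 15 kHz.
126.25 kHz mod fs = 28 kHz.
28 kHz > fs/2 = 16.375 kHz, folds to fs − 28 kHz = 4.75 kHz.
59.3 kHz mod fs = 26.55 kHz.
26.55 kHz > fs/2 = 16.375 kHz, folds to fs − 26.55 kHz = 6.2 kHz.
17.75 kHz and 83.25 kHz both map to 15 kHz.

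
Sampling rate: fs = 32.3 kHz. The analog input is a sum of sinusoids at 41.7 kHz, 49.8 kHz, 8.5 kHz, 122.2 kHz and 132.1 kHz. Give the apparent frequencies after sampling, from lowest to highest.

2.9 kHz, 7 kHz, 8.5 kHz, 9.4 kHz, 14.8 kHz

fs/2 = 16.15 kHz.
41.7 kHz mod fs = 9.4 kHz.
9.4 kHz ≤ fs/2 = 16.15 kHz, appears at 9.4 kHz.
49.8 kHz mod fs = 17.5 kHz.
17.5 kHz > fs/2 = 16.15 kHz, folds to fs − 17.5 kHz = 14.8 kHz.
8.5 kHz ≤ fs/2 = 16.15 kHz, passes unchanged.
122.2 kHz mod fs = 25.3 kHz.
25.3 kHz > fs/2 = 16.15 kHz, folds to fs − 25.3 kHz = 7 kHz.
132.1 kHz mod fs = 2.9 kHz.
2.9 kHz ≤ fs/2 = 16.15 kHz, appears at 2.9 kHz.
Distinct values: {2.9 kHz, 7 kHz, 8.5 kHz, 9.4 kHz, 14.8 kHz}.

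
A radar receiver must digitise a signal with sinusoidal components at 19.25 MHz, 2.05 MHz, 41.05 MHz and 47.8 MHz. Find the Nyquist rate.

Highest-frequency component: 47.8 MHz.
Nyquist rate = 2 × 47.8 MHz = 95.6 MHz.

95.6 MHz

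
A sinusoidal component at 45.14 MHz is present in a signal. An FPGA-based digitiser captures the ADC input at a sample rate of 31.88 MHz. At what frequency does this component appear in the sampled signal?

13.26 MHz

45.14 MHz mod fs = 13.26 MHz.
13.26 MHz ≤ fs/2 = 15.94 MHz, appears at 13.26 MHz.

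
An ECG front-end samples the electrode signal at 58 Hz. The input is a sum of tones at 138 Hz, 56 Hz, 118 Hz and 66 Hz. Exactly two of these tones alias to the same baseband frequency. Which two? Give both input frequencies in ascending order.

fs/2 = 29 Hz.
138 Hz mod fs = 22 Hz.
22 Hz ≤ fs/2 = 29 Hz, appears at 22 Hz.
56 Hz > fs/2 = 29 Hz, folds to fs − 56 Hz = 2 Hz.
118 Hz mod fs = 2 Hz.
2 Hz ≤ fs/2 = 29 Hz, appears at 2 Hz.
66 Hz mod fs = 8 Hz.
8 Hz ≤ fs/2 = 29 Hz, appears at 8 Hz.
56 Hz and 118 Hz both map to 2 Hz.

56 Hz, 118 Hz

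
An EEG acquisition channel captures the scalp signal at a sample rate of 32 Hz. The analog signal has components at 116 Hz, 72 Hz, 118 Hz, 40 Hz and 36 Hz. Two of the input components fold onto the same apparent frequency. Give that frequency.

fs/2 = 16 Hz.
116 Hz mod fs = 20 Hz.
20 Hz > fs/2 = 16 Hz, folds to fs − 20 Hz = 12 Hz.
72 Hz mod fs = 8 Hz.
8 Hz ≤ fs/2 = 16 Hz, appears at 8 Hz.
118 Hz mod fs = 22 Hz.
22 Hz > fs/2 = 16 Hz, folds to fs − 22 Hz = 10 Hz.
40 Hz mod fs = 8 Hz.
8 Hz ≤ fs/2 = 16 Hz, appears at 8 Hz.
36 Hz mod fs = 4 Hz.
4 Hz ≤ fs/2 = 16 Hz, appears at 4 Hz.
40 Hz and 72 Hz both map to 8 Hz.

8 Hz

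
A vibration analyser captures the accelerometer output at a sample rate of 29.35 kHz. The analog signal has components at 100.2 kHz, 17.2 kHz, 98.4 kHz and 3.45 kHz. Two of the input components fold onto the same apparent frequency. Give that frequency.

12.15 kHz

fs/2 = 14.675 kHz.
100.2 kHz mod fs = 12.15 kHz.
12.15 kHz ≤ fs/2 = 14.675 kHz, appears at 12.15 kHz.
17.2 kHz > fs/2 = 14.675 kHz, folds to fs − 17.2 kHz = 12.15 kHz.
98.4 kHz mod fs = 10.35 kHz.
10.35 kHz ≤ fs/2 = 14.675 kHz, appears at 10.35 kHz.
3.45 kHz ≤ fs/2 = 14.675 kHz, passes unchanged.
17.2 kHz and 100.2 kHz both map to 12.15 kHz.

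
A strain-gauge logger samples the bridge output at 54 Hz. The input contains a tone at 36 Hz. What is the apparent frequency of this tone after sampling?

36 Hz > fs/2 = 27 Hz, folds to fs − 36 Hz = 18 Hz.

18 Hz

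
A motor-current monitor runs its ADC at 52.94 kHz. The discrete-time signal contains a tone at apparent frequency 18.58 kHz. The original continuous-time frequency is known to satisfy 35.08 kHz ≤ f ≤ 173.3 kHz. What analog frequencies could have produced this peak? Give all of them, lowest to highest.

Frequencies that alias to 18.58 kHz are k·fs ± 18.58 kHz for integer k ≥ 0.
k=0: 18.58 kHz.
k=1: 34.36 kHz, 71.52 kHz.
k=2: 87.3 kHz, 124.46 kHz.
k=3: 140.24 kHz, 177.4 kHz.
k=4: 193.18 kHz, 230.34 kHz.
Within [35.08 kHz, 173.3 kHz]: 71.52 kHz, 87.3 kHz, 124.46 kHz, 140.24 kHz.

71.52 kHz, 87.3 kHz, 124.46 kHz, 140.24 kHz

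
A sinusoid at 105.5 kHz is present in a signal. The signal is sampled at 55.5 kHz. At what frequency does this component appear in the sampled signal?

5.5 kHz

105.5 kHz mod fs = 50 kHz.
50 kHz > fs/2 = 27.75 kHz, folds to fs − 50 kHz = 5.5 kHz.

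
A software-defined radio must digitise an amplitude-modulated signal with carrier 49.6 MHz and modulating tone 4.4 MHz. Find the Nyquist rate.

108 MHz

AM sidebands sit at fc ± fm = 45.2 MHz and 54 MHz.
Highest-frequency component: 54 MHz.
Nyquist rate = 2 × 54 MHz = 108 MHz.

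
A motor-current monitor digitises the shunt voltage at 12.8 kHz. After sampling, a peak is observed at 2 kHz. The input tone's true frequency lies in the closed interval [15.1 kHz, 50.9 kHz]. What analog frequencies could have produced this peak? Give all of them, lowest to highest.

Frequencies that alias to 2 kHz are k·fs ± 2 kHz for integer k ≥ 0.
k=0: 2 kHz.
k=1: 10.8 kHz, 14.8 kHz.
k=2: 23.6 kHz, 27.6 kHz.
k=3: 36.4 kHz, 40.4 kHz.
k=4: 49.2 kHz, 53.2 kHz.
k=5: 62 kHz, 66 kHz.
Within [15.1 kHz, 50.9 kHz]: 23.6 kHz, 27.6 kHz, 36.4 kHz, 40.4 kHz, 49.2 kHz.

23.6 kHz, 27.6 kHz, 36.4 kHz, 40.4 kHz, 49.2 kHz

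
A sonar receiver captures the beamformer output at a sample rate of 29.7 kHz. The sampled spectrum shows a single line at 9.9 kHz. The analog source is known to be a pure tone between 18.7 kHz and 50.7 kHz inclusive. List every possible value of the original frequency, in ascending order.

Frequencies that alias to 9.9 kHz are k·fs ± 9.9 kHz for integer k ≥ 0.
k=0: 9.9 kHz.
k=1: 19.8 kHz, 39.6 kHz.
k=2: 49.5 kHz, 69.3 kHz.
k=3: 79.2 kHz, 99 kHz.
Within [18.7 kHz, 50.7 kHz]: 19.8 kHz, 39.6 kHz, 49.5 kHz.

19.8 kHz, 39.6 kHz, 49.5 kHz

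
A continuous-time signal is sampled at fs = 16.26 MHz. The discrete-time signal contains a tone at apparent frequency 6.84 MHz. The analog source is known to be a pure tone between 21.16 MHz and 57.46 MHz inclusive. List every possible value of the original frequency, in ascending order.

Frequencies that alias to 6.84 MHz are k·fs ± 6.84 MHz for integer k ≥ 0.
k=0: 6.84 MHz.
k=1: 9.42 MHz, 23.1 MHz.
k=2: 25.68 MHz, 39.36 MHz.
k=3: 41.94 MHz, 55.62 MHz.
k=4: 58.2 MHz, 71.88 MHz.
Within [21.16 MHz, 57.46 MHz]: 23.1 MHz, 25.68 MHz, 39.36 MHz, 41.94 MHz, 55.62 MHz.

23.1 MHz, 25.68 MHz, 39.36 MHz, 41.94 MHz, 55.62 MHz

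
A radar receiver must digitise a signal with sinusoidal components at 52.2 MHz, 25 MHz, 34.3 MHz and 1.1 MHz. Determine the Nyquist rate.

104.4 MHz

Highest-frequency component: 52.2 MHz.
Nyquist rate = 2 × 52.2 MHz = 104.4 MHz.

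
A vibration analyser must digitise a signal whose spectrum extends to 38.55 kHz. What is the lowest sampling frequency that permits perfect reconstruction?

77.1 kHz

Nyquist rate = 2 × 38.55 kHz = 77.1 kHz.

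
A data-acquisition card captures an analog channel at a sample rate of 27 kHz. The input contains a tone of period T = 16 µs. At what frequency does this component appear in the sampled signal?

T = 16 µs → f = 1/T = 62.5 kHz.
62.5 kHz mod fs = 8.5 kHz.
8.5 kHz ≤ fs/2 = 13.5 kHz, appears at 8.5 kHz.

8.5 kHz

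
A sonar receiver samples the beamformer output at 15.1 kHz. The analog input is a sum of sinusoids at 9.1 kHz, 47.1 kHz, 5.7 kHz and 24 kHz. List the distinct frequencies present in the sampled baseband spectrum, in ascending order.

fs/2 = 7.55 kHz.
9.1 kHz > fs/2 = 7.55 kHz, folds to fs − 9.1 kHz = 6 kHz.
47.1 kHz mod fs = 1.8 kHz.
1.8 kHz ≤ fs/2 = 7.55 kHz, appears at 1.8 kHz.
5.7 kHz ≤ fs/2 = 7.55 kHz, passes unchanged.
24 kHz mod fs = 8.9 kHz.
8.9 kHz > fs/2 = 7.55 kHz, folds to fs − 8.9 kHz = 6.2 kHz.
Distinct values: {1.8 kHz, 5.7 kHz, 6 kHz, 6.2 kHz}.

1.8 kHz, 5.7 kHz, 6 kHz, 6.2 kHz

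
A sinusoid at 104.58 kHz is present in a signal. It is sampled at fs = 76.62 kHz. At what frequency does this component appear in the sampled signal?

104.58 kHz mod fs = 27.96 kHz.
27.96 kHz ≤ fs/2 = 38.31 kHz, appears at 27.96 kHz.

27.96 kHz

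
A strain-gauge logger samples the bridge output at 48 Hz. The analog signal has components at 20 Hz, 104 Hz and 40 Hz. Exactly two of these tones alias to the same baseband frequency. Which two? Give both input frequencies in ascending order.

fs/2 = 24 Hz.
20 Hz ≤ fs/2 = 24 Hz, passes unchanged.
104 Hz mod fs = 8 Hz.
8 Hz ≤ fs/2 = 24 Hz, appears at 8 Hz.
40 Hz > fs/2 = 24 Hz, folds to fs − 40 Hz = 8 Hz.
40 Hz and 104 Hz both map to 8 Hz.

40 Hz, 104 Hz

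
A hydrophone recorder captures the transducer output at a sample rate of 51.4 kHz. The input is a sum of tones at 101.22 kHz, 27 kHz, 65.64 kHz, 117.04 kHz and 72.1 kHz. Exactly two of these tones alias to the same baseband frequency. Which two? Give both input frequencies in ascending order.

fs/2 = 25.7 kHz.
101.22 kHz mod fs = 49.82 kHz.
49.82 kHz > fs/2 = 25.7 kHz, folds to fs − 49.82 kHz = 1.58 kHz.
27 kHz > fs/2 = 25.7 kHz, folds to fs − 27 kHz = 24.4 kHz.
65.64 kHz mod fs = 14.24 kHz.
14.24 kHz ≤ fs/2 = 25.7 kHz, appears at 14.24 kHz.
117.04 kHz mod fs = 14.24 kHz.
14.24 kHz ≤ fs/2 = 25.7 kHz, appears at 14.24 kHz.
72.1 kHz mod fs = 20.7 kHz.
20.7 kHz ≤ fs/2 = 25.7 kHz, appears at 20.7 kHz.
65.64 kHz and 117.04 kHz both map to 14.24 kHz.

65.64 kHz, 117.04 kHz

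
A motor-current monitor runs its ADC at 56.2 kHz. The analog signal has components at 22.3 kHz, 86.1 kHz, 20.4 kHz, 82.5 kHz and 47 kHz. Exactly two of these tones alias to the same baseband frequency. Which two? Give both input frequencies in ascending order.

fs/2 = 28.1 kHz.
22.3 kHz ≤ fs/2 = 28.1 kHz, passes unchanged.
86.1 kHz mod fs = 29.9 kHz.
29.9 kHz > fs/2 = 28.1 kHz, folds to fs − 29.9 kHz = 26.3 kHz.
20.4 kHz ≤ fs/2 = 28.1 kHz, passes unchanged.
82.5 kHz mod fs = 26.3 kHz.
26.3 kHz ≤ fs/2 = 28.1 kHz, appears at 26.3 kHz.
47 kHz > fs/2 = 28.1 kHz, folds to fs − 47 kHz = 9.2 kHz.
82.5 kHz and 86.1 kHz both map to 26.3 kHz.

82.5 kHz, 86.1 kHz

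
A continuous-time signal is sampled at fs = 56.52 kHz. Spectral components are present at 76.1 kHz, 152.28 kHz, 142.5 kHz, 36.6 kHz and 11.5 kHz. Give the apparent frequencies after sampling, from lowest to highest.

11.5 kHz, 17.28 kHz, 19.58 kHz, 19.92 kHz, 27.06 kHz

fs/2 = 28.26 kHz.
76.1 kHz mod fs = 19.58 kHz.
19.58 kHz ≤ fs/2 = 28.26 kHz, appears at 19.58 kHz.
152.28 kHz mod fs = 39.24 kHz.
39.24 kHz > fs/2 = 28.26 kHz, folds to fs − 39.24 kHz = 17.28 kHz.
142.5 kHz mod fs = 29.46 kHz.
29.46 kHz > fs/2 = 28.26 kHz, folds to fs − 29.46 kHz = 27.06 kHz.
36.6 kHz > fs/2 = 28.26 kHz, folds to fs − 36.6 kHz = 19.92 kHz.
11.5 kHz ≤ fs/2 = 28.26 kHz, passes unchanged.
Distinct values: {11.5 kHz, 17.28 kHz, 19.58 kHz, 19.92 kHz, 27.06 kHz}.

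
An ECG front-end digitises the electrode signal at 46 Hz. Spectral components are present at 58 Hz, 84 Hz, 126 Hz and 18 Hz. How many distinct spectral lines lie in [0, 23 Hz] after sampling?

fs/2 = 23 Hz.
58 Hz mod fs = 12 Hz.
12 Hz ≤ fs/2 = 23 Hz, appears at 12 Hz.
84 Hz mod fs = 38 Hz.
38 Hz > fs/2 = 23 Hz, folds to fs − 38 Hz = 8 Hz.
126 Hz mod fs = 34 Hz.
34 Hz > fs/2 = 23 Hz, folds to fs − 34 Hz = 12 Hz.
18 Hz ≤ fs/2 = 23 Hz, passes unchanged.
Distinct values: {8 Hz, 12 Hz, 18 Hz} → 3.

3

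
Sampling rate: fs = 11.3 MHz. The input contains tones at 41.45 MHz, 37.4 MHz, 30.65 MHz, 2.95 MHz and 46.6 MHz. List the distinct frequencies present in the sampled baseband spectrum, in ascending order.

1.4 MHz, 2.95 MHz, 3.25 MHz, 3.5 MHz, 3.75 MHz

fs/2 = 5.65 MHz.
41.45 MHz mod fs = 7.55 MHz.
7.55 MHz > fs/2 = 5.65 MHz, folds to fs − 7.55 MHz = 3.75 MHz.
37.4 MHz mod fs = 3.5 MHz.
3.5 MHz ≤ fs/2 = 5.65 MHz, appears at 3.5 MHz.
30.65 MHz mod fs = 8.05 MHz.
8.05 MHz > fs/2 = 5.65 MHz, folds to fs − 8.05 MHz = 3.25 MHz.
2.95 MHz ≤ fs/2 = 5.65 MHz, passes unchanged.
46.6 MHz mod fs = 1.4 MHz.
1.4 MHz ≤ fs/2 = 5.65 MHz, appears at 1.4 MHz.
Distinct values: {1.4 MHz, 2.95 MHz, 3.25 MHz, 3.5 MHz, 3.75 MHz}.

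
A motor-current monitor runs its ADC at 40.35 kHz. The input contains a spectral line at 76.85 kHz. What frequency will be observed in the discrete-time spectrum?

76.85 kHz mod fs = 36.5 kHz.
36.5 kHz > fs/2 = 20.175 kHz, folds to fs − 36.5 kHz = 3.85 kHz.

3.85 kHz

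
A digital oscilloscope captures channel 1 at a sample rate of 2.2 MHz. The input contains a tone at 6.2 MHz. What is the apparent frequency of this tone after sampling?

0.4 MHz

6.2 MHz mod fs = 1.8 MHz.
1.8 MHz > fs/2 = 1.1 MHz, folds to fs − 1.8 MHz = 0.4 MHz.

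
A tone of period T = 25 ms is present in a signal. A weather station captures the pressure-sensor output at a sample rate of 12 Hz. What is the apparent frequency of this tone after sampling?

T = 25 ms → f = 1/T = 40 Hz.
40 Hz mod fs = 4 Hz.
4 Hz ≤ fs/2 = 6 Hz, appears at 4 Hz.

4 Hz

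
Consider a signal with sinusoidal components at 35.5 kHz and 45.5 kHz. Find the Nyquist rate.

91 kHz

Highest-frequency component: 45.5 kHz.
Nyquist rate = 2 × 45.5 kHz = 91 kHz.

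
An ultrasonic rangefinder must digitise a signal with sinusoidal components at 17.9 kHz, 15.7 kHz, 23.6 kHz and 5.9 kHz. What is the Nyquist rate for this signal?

Highest-frequency component: 23.6 kHz.
Nyquist rate = 2 × 23.6 kHz = 47.2 kHz.

47.2 kHz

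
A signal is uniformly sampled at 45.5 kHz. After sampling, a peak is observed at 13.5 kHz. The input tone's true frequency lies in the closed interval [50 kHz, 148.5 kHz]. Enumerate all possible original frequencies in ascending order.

Frequencies that alias to 13.5 kHz are k·fs ± 13.5 kHz for integer k ≥ 0.
k=0: 13.5 kHz.
k=1: 32 kHz, 59 kHz.
k=2: 77.5 kHz, 104.5 kHz.
k=3: 123 kHz, 150 kHz.
k=4: 168.5 kHz, 195.5 kHz.
Within [50 kHz, 148.5 kHz]: 59 kHz, 77.5 kHz, 104.5 kHz, 123 kHz.

59 kHz, 77.5 kHz, 104.5 kHz, 123 kHz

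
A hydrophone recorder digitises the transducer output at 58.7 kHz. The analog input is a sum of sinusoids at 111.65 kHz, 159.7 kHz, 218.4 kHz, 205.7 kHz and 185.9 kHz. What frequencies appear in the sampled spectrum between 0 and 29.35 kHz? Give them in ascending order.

5.75 kHz, 9.8 kHz, 16.4 kHz, 29.1 kHz

fs/2 = 29.35 kHz.
111.65 kHz mod fs = 52.95 kHz.
52.95 kHz > fs/2 = 29.35 kHz, folds to fs − 52.95 kHz = 5.75 kHz.
159.7 kHz mod fs = 42.3 kHz.
42.3 kHz > fs/2 = 29.35 kHz, folds to fs − 42.3 kHz = 16.4 kHz.
218.4 kHz mod fs = 42.3 kHz.
42.3 kHz > fs/2 = 29.35 kHz, folds to fs − 42.3 kHz = 16.4 kHz.
205.7 kHz mod fs = 29.6 kHz.
29.6 kHz > fs/2 = 29.35 kHz, folds to fs − 29.6 kHz = 29.1 kHz.
185.9 kHz mod fs = 9.8 kHz.
9.8 kHz ≤ fs/2 = 29.35 kHz, appears at 9.8 kHz.
Distinct values: {5.75 kHz, 9.8 kHz, 16.4 kHz, 29.1 kHz}.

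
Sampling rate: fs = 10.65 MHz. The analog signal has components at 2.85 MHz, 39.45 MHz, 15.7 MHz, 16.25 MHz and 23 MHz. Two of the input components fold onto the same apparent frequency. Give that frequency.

fs/2 = 5.325 MHz.
2.85 MHz ≤ fs/2 = 5.325 MHz, passes unchanged.
39.45 MHz mod fs = 7.5 MHz.
7.5 MHz > fs/2 = 5.325 MHz, folds to fs − 7.5 MHz = 3.15 MHz.
15.7 MHz mod fs = 5.05 MHz.
5.05 MHz ≤ fs/2 = 5.325 MHz, appears at 5.05 MHz.
16.25 MHz mod fs = 5.6 MHz.
5.6 MHz > fs/2 = 5.325 MHz, folds to fs − 5.6 MHz = 5.05 MHz.
23 MHz mod fs = 1.7 MHz.
1.7 MHz ≤ fs/2 = 5.325 MHz, appears at 1.7 MHz.
15.7 MHz and 16.25 MHz both map to 5.05 MHz.

5.05 MHz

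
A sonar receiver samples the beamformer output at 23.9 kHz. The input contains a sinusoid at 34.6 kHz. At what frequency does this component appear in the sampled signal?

34.6 kHz mod fs = 10.7 kHz.
10.7 kHz ≤ fs/2 = 11.95 kHz, appears at 10.7 kHz.

10.7 kHz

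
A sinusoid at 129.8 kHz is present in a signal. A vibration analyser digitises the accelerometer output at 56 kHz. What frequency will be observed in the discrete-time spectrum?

129.8 kHz mod fs = 17.8 kHz.
17.8 kHz ≤ fs/2 = 28 kHz, appears at 17.8 kHz.

17.8 kHz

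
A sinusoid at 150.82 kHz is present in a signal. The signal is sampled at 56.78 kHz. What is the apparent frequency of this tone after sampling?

19.52 kHz

150.82 kHz mod fs = 37.26 kHz.
37.26 kHz > fs/2 = 28.39 kHz, folds to fs − 37.26 kHz = 19.52 kHz.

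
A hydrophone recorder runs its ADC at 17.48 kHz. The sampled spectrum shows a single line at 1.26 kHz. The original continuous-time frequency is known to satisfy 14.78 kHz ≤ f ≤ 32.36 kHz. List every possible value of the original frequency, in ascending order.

16.22 kHz, 18.74 kHz

Frequencies that alias to 1.26 kHz are k·fs ± 1.26 kHz for integer k ≥ 0.
k=0: 1.26 kHz.
k=1: 16.22 kHz, 18.74 kHz.
k=2: 33.7 kHz, 36.22 kHz.
Within [14.78 kHz, 32.36 kHz]: 16.22 kHz, 18.74 kHz.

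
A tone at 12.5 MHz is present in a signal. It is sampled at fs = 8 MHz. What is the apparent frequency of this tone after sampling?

3.5 MHz

12.5 MHz mod fs = 4.5 MHz.
4.5 MHz > fs/2 = 4 MHz, folds to fs − 4.5 MHz = 3.5 MHz.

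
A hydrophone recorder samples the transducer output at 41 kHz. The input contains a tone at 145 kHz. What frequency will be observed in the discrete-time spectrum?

145 kHz mod fs = 22 kHz.
22 kHz > fs/2 = 20.5 kHz, folds to fs − 22 kHz = 19 kHz.

19 kHz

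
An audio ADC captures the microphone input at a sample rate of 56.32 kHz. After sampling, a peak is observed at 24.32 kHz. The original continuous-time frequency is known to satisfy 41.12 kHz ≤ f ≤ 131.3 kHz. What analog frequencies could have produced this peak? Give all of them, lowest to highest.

80.64 kHz, 88.32 kHz

Frequencies that alias to 24.32 kHz are k·fs ± 24.32 kHz for integer k ≥ 0.
k=0: 24.32 kHz.
k=1: 32 kHz, 80.64 kHz.
k=2: 88.32 kHz, 136.96 kHz.
k=3: 144.64 kHz, 193.28 kHz.
Within [41.12 kHz, 131.3 kHz]: 80.64 kHz, 88.32 kHz.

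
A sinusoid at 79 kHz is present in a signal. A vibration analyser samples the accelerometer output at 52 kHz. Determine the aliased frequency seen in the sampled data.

25 kHz

79 kHz mod fs = 27 kHz.
27 kHz > fs/2 = 26 kHz, folds to fs − 27 kHz = 25 kHz.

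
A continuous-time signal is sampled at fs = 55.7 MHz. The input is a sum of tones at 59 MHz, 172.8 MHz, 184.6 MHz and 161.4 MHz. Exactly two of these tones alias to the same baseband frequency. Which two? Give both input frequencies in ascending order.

fs/2 = 27.85 MHz.
59 MHz mod fs = 3.3 MHz.
3.3 MHz ≤ fs/2 = 27.85 MHz, appears at 3.3 MHz.
172.8 MHz mod fs = 5.7 MHz.
5.7 MHz ≤ fs/2 = 27.85 MHz, appears at 5.7 MHz.
184.6 MHz mod fs = 17.5 MHz.
17.5 MHz ≤ fs/2 = 27.85 MHz, appears at 17.5 MHz.
161.4 MHz mod fs = 50 MHz.
50 MHz > fs/2 = 27.85 MHz, folds to fs − 50 MHz = 5.7 MHz.
161.4 MHz and 172.8 MHz both map to 5.7 MHz.

161.4 MHz, 172.8 MHz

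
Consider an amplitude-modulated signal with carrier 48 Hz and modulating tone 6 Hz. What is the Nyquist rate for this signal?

AM sidebands sit at fc ± fm = 42 Hz and 54 Hz.
Highest-frequency component: 54 Hz.
Nyquist rate = 2 × 54 Hz = 108 Hz.

108 Hz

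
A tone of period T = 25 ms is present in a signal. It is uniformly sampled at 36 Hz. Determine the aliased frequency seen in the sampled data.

4 Hz

T = 25 ms → f = 1/T = 40 Hz.
40 Hz mod fs = 4 Hz.
4 Hz ≤ fs/2 = 18 Hz, appears at 4 Hz.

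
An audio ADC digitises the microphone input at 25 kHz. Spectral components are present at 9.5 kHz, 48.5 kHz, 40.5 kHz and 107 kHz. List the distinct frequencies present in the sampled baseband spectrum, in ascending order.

1.5 kHz, 7 kHz, 9.5 kHz

fs/2 = 12.5 kHz.
9.5 kHz ≤ fs/2 = 12.5 kHz, passes unchanged.
48.5 kHz mod fs = 23.5 kHz.
23.5 kHz > fs/2 = 12.5 kHz, folds to fs − 23.5 kHz = 1.5 kHz.
40.5 kHz mod fs = 15.5 kHz.
15.5 kHz > fs/2 = 12.5 kHz, folds to fs − 15.5 kHz = 9.5 kHz.
107 kHz mod fs = 7 kHz.
7 kHz ≤ fs/2 = 12.5 kHz, appears at 7 kHz.
Distinct values: {1.5 kHz, 7 kHz, 9.5 kHz}.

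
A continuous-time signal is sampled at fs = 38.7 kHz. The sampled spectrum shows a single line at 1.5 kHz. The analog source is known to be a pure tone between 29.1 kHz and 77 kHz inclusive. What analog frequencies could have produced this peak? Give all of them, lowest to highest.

37.2 kHz, 40.2 kHz, 75.9 kHz

Frequencies that alias to 1.5 kHz are k·fs ± 1.5 kHz for integer k ≥ 0.
k=0: 1.5 kHz.
k=1: 37.2 kHz, 40.2 kHz.
k=2: 75.9 kHz, 78.9 kHz.
k=3: 114.6 kHz, 117.6 kHz.
Within [29.1 kHz, 77 kHz]: 37.2 kHz, 40.2 kHz, 75.9 kHz.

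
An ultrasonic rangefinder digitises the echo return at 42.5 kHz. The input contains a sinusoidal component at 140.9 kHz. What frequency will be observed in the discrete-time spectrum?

13.4 kHz

140.9 kHz mod fs = 13.4 kHz.
13.4 kHz ≤ fs/2 = 21.25 kHz, appears at 13.4 kHz.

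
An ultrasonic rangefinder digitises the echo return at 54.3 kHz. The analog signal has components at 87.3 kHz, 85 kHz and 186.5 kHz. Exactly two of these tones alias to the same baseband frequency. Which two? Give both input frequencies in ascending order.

fs/2 = 27.15 kHz.
87.3 kHz mod fs = 33 kHz.
33 kHz > fs/2 = 27.15 kHz, folds to fs − 33 kHz = 21.3 kHz.
85 kHz mod fs = 30.7 kHz.
30.7 kHz > fs/2 = 27.15 kHz, folds to fs − 30.7 kHz = 23.6 kHz.
186.5 kHz mod fs = 23.6 kHz.
23.6 kHz ≤ fs/2 = 27.15 kHz, appears at 23.6 kHz.
85 kHz and 186.5 kHz both map to 23.6 kHz.

85 kHz, 186.5 kHz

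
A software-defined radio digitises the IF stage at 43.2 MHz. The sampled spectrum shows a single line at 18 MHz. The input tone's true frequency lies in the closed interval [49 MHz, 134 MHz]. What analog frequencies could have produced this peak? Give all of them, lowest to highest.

Frequencies that alias to 18 MHz are k·fs ± 18 MHz for integer k ≥ 0.
k=0: 18 MHz.
k=1: 25.2 MHz, 61.2 MHz.
k=2: 68.4 MHz, 104.4 MHz.
k=3: 111.6 MHz, 147.6 MHz.
k=4: 154.8 MHz, 190.8 MHz.
Within [49 MHz, 134 MHz]: 61.2 MHz, 68.4 MHz, 104.4 MHz, 111.6 MHz.

61.2 MHz, 68.4 MHz, 104.4 MHz, 111.6 MHz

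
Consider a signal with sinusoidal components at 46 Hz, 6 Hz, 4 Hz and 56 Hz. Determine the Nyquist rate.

Highest-frequency component: 56 Hz.
Nyquist rate = 2 × 56 Hz = 112 Hz.

112 Hz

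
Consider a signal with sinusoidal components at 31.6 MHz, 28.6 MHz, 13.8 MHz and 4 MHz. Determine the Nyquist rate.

Highest-frequency component: 31.6 MHz.
Nyquist rate = 2 × 31.6 MHz = 63.2 MHz.

63.2 MHz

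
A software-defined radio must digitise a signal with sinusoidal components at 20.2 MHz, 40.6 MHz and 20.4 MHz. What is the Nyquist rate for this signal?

Highest-frequency component: 40.6 MHz.
Nyquist rate = 2 × 40.6 MHz = 81.2 MHz.

81.2 MHz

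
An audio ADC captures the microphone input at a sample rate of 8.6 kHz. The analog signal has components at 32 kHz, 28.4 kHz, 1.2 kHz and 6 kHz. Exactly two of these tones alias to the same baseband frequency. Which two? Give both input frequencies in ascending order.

fs/2 = 4.3 kHz.
32 kHz mod fs = 6.2 kHz.
6.2 kHz > fs/2 = 4.3 kHz, folds to fs − 6.2 kHz = 2.4 kHz.
28.4 kHz mod fs = 2.6 kHz.
2.6 kHz ≤ fs/2 = 4.3 kHz, appears at 2.6 kHz.
1.2 kHz ≤ fs/2 = 4.3 kHz, passes unchanged.
6 kHz > fs/2 = 4.3 kHz, folds to fs − 6 kHz = 2.6 kHz.
6 kHz and 28.4 kHz both map to 2.6 kHz.

6 kHz, 28.4 kHz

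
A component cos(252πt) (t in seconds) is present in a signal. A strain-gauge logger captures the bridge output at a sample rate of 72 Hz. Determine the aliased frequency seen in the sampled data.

ω = 252π rad/s → f = ω/(2π) = 126 Hz.
126 Hz mod fs = 54 Hz.
54 Hz > fs/2 = 36 Hz, folds to fs − 54 Hz = 18 Hz.

18 Hz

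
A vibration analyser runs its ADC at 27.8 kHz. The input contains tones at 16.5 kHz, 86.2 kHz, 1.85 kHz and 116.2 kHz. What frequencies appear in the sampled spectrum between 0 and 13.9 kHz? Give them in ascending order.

fs/2 = 13.9 kHz.
16.5 kHz > fs/2 = 13.9 kHz, folds to fs − 16.5 kHz = 11.3 kHz.
86.2 kHz mod fs = 2.8 kHz.
2.8 kHz ≤ fs/2 = 13.9 kHz, appears at 2.8 kHz.
1.85 kHz ≤ fs/2 = 13.9 kHz, passes unchanged.
116.2 kHz mod fs = 5 kHz.
5 kHz ≤ fs/2 = 13.9 kHz, appears at 5 kHz.
Distinct values: {1.85 kHz, 2.8 kHz, 5 kHz, 11.3 kHz}.

1.85 kHz, 2.8 kHz, 5 kHz, 11.3 kHz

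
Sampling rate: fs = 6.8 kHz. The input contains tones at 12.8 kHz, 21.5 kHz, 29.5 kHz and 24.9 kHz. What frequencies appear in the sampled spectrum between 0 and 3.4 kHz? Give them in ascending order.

0.8 kHz, 1.1 kHz, 2.3 kHz

fs/2 = 3.4 kHz.
12.8 kHz mod fs = 6 kHz.
6 kHz > fs/2 = 3.4 kHz, folds to fs − 6 kHz = 0.8 kHz.
21.5 kHz mod fs = 1.1 kHz.
1.1 kHz ≤ fs/2 = 3.4 kHz, appears at 1.1 kHz.
29.5 kHz mod fs = 2.3 kHz.
2.3 kHz ≤ fs/2 = 3.4 kHz, appears at 2.3 kHz.
24.9 kHz mod fs = 4.5 kHz.
4.5 kHz > fs/2 = 3.4 kHz, folds to fs − 4.5 kHz = 2.3 kHz.
Distinct values: {0.8 kHz, 1.1 kHz, 2.3 kHz}.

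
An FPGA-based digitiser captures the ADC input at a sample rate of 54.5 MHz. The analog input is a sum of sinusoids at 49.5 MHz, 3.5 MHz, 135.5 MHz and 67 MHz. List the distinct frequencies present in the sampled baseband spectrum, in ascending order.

3.5 MHz, 5 MHz, 12.5 MHz, 26.5 MHz

fs/2 = 27.25 MHz.
49.5 MHz > fs/2 = 27.25 MHz, folds to fs − 49.5 MHz = 5 MHz.
3.5 MHz ≤ fs/2 = 27.25 MHz, passes unchanged.
135.5 MHz mod fs = 26.5 MHz.
26.5 MHz ≤ fs/2 = 27.25 MHz, appears at 26.5 MHz.
67 MHz mod fs = 12.5 MHz.
12.5 MHz ≤ fs/2 = 27.25 MHz, appears at 12.5 MHz.
Distinct values: {3.5 MHz, 5 MHz, 12.5 MHz, 26.5 MHz}.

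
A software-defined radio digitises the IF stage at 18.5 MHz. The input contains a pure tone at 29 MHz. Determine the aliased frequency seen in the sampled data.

29 MHz mod fs = 10.5 MHz.
10.5 MHz > fs/2 = 9.25 MHz, folds to fs − 10.5 MHz = 8 MHz.

8 MHz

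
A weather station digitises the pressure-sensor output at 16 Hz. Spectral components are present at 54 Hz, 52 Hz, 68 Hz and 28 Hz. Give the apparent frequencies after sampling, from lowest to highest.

fs/2 = 8 Hz.
54 Hz mod fs = 6 Hz.
6 Hz ≤ fs/2 = 8 Hz, appears at 6 Hz.
52 Hz mod fs = 4 Hz.
4 Hz ≤ fs/2 = 8 Hz, appears at 4 Hz.
68 Hz mod fs = 4 Hz.
4 Hz ≤ fs/2 = 8 Hz, appears at 4 Hz.
28 Hz mod fs = 12 Hz.
12 Hz > fs/2 = 8 Hz, folds to fs − 12 Hz = 4 Hz.
Distinct values: {4 Hz, 6 Hz}.

4 Hz, 6 Hz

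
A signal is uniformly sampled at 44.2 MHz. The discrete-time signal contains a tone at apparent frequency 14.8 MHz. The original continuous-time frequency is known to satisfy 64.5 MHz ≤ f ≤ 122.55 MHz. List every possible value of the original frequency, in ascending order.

73.6 MHz, 103.2 MHz, 117.8 MHz

Frequencies that alias to 14.8 MHz are k·fs ± 14.8 MHz for integer k ≥ 0.
k=0: 14.8 MHz.
k=1: 29.4 MHz, 59 MHz.
k=2: 73.6 MHz, 103.2 MHz.
k=3: 117.8 MHz, 147.4 MHz.
k=4: 162 MHz, 191.6 MHz.
Within [64.5 MHz, 122.55 MHz]: 73.6 MHz, 103.2 MHz, 117.8 MHz.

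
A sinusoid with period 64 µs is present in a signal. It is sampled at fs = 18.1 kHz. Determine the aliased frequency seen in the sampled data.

T = 64 µs → f = 1/T = 15.625 kHz.
15.625 kHz > fs/2 = 9.05 kHz, folds to fs − 15.625 kHz = 2.475 kHz.

2.475 kHz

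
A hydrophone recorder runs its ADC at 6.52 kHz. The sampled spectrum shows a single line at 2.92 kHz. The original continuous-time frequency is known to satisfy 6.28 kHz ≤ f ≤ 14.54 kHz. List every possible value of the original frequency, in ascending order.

Frequencies that alias to 2.92 kHz are k·fs ± 2.92 kHz for integer k ≥ 0.
k=0: 2.92 kHz.
k=1: 3.6 kHz, 9.44 kHz.
k=2: 10.12 kHz, 15.96 kHz.
k=3: 16.64 kHz, 22.48 kHz.
Within [6.28 kHz, 14.54 kHz]: 9.44 kHz, 10.12 kHz.

9.44 kHz, 10.12 kHz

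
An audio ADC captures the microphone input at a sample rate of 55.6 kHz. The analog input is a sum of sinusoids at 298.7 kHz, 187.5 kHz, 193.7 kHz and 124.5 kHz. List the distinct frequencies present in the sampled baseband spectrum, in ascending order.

13.3 kHz, 20.7 kHz, 26.9 kHz

fs/2 = 27.8 kHz.
298.7 kHz mod fs = 20.7 kHz.
20.7 kHz ≤ fs/2 = 27.8 kHz, appears at 20.7 kHz.
187.5 kHz mod fs = 20.7 kHz.
20.7 kHz ≤ fs/2 = 27.8 kHz, appears at 20.7 kHz.
193.7 kHz mod fs = 26.9 kHz.
26.9 kHz ≤ fs/2 = 27.8 kHz, appears at 26.9 kHz.
124.5 kHz mod fs = 13.3 kHz.
13.3 kHz ≤ fs/2 = 27.8 kHz, appears at 13.3 kHz.
Distinct values: {13.3 kHz, 20.7 kHz, 26.9 kHz}.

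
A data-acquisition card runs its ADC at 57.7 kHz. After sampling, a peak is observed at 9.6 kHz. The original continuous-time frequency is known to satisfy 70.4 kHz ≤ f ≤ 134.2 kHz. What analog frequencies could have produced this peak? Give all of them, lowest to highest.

105.8 kHz, 125 kHz

Frequencies that alias to 9.6 kHz are k·fs ± 9.6 kHz for integer k ≥ 0.
k=0: 9.6 kHz.
k=1: 48.1 kHz, 67.3 kHz.
k=2: 105.8 kHz, 125 kHz.
k=3: 163.5 kHz, 182.7 kHz.
Within [70.4 kHz, 134.2 kHz]: 105.8 kHz, 125 kHz.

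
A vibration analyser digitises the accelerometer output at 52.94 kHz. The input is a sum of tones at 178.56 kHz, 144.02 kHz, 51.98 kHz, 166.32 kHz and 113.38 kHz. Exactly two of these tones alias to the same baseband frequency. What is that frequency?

fs/2 = 26.47 kHz.
178.56 kHz mod fs = 19.74 kHz.
19.74 kHz ≤ fs/2 = 26.47 kHz, appears at 19.74 kHz.
144.02 kHz mod fs = 38.14 kHz.
38.14 kHz > fs/2 = 26.47 kHz, folds to fs − 38.14 kHz = 14.8 kHz.
51.98 kHz > fs/2 = 26.47 kHz, folds to fs − 51.98 kHz = 0.96 kHz.
166.32 kHz mod fs = 7.5 kHz.
7.5 kHz ≤ fs/2 = 26.47 kHz, appears at 7.5 kHz.
113.38 kHz mod fs = 7.5 kHz.
7.5 kHz ≤ fs/2 = 26.47 kHz, appears at 7.5 kHz.
113.38 kHz and 166.32 kHz both map to 7.5 kHz.

7.5 kHz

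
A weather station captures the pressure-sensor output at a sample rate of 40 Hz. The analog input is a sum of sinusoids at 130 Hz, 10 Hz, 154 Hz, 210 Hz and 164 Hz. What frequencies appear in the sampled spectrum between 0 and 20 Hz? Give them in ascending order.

4 Hz, 6 Hz, 10 Hz

fs/2 = 20 Hz.
130 Hz mod fs = 10 Hz.
10 Hz ≤ fs/2 = 20 Hz, appears at 10 Hz.
10 Hz ≤ fs/2 = 20 Hz, passes unchanged.
154 Hz mod fs = 34 Hz.
34 Hz > fs/2 = 20 Hz, folds to fs − 34 Hz = 6 Hz.
210 Hz mod fs = 10 Hz.
10 Hz ≤ fs/2 = 20 Hz, appears at 10 Hz.
164 Hz mod fs = 4 Hz.
4 Hz ≤ fs/2 = 20 Hz, appears at 4 Hz.
Distinct values: {4 Hz, 6 Hz, 10 Hz}.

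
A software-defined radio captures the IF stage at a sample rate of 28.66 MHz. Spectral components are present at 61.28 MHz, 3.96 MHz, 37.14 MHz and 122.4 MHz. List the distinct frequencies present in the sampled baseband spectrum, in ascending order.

3.96 MHz, 7.76 MHz, 8.48 MHz

fs/2 = 14.33 MHz.
61.28 MHz mod fs = 3.96 MHz.
3.96 MHz ≤ fs/2 = 14.33 MHz, appears at 3.96 MHz.
3.96 MHz ≤ fs/2 = 14.33 MHz, passes unchanged.
37.14 MHz mod fs = 8.48 MHz.
8.48 MHz ≤ fs/2 = 14.33 MHz, appears at 8.48 MHz.
122.4 MHz mod fs = 7.76 MHz.
7.76 MHz ≤ fs/2 = 14.33 MHz, appears at 7.76 MHz.
Distinct values: {3.96 MHz, 7.76 MHz, 8.48 MHz}.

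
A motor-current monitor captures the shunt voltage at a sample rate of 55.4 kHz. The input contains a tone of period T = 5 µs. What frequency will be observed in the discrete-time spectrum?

21.6 kHz

T = 5 µs → f = 1/T = 200 kHz.
200 kHz mod fs = 33.8 kHz.
33.8 kHz > fs/2 = 27.7 kHz, folds to fs − 33.8 kHz = 21.6 kHz.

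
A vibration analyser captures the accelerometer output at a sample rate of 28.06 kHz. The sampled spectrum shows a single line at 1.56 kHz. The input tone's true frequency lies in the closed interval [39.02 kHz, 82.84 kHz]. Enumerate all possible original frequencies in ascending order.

Frequencies that alias to 1.56 kHz are k·fs ± 1.56 kHz for integer k ≥ 0.
k=0: 1.56 kHz.
k=1: 26.5 kHz, 29.62 kHz.
k=2: 54.56 kHz, 57.68 kHz.
k=3: 82.62 kHz, 85.74 kHz.
k=4: 110.68 kHz, 113.8 kHz.
Within [39.02 kHz, 82.84 kHz]: 54.56 kHz, 57.68 kHz, 82.62 kHz.

54.56 kHz, 57.68 kHz, 82.62 kHz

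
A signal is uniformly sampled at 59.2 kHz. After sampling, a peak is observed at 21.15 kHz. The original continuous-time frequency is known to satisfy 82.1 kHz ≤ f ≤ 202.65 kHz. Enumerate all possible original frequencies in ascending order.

97.25 kHz, 139.55 kHz, 156.45 kHz, 198.75 kHz

Frequencies that alias to 21.15 kHz are k·fs ± 21.15 kHz for integer k ≥ 0.
k=0: 21.15 kHz.
k=1: 38.05 kHz, 80.35 kHz.
k=2: 97.25 kHz, 139.55 kHz.
k=3: 156.45 kHz, 198.75 kHz.
k=4: 215.65 kHz, 257.95 kHz.
Within [82.1 kHz, 202.65 kHz]: 97.25 kHz, 139.55 kHz, 156.45 kHz, 198.75 kHz.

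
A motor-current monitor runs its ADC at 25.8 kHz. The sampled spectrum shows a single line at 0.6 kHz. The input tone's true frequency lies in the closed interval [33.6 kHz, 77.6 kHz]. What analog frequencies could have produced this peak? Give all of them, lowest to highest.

Frequencies that alias to 0.6 kHz are k·fs ± 0.6 kHz for integer k ≥ 0.
k=0: 0.6 kHz.
k=1: 25.2 kHz, 26.4 kHz.
k=2: 51 kHz, 52.2 kHz.
k=3: 76.8 kHz, 78 kHz.
k=4: 102.6 kHz, 103.8 kHz.
Within [33.6 kHz, 77.6 kHz]: 51 kHz, 52.2 kHz, 76.8 kHz.

51 kHz, 52.2 kHz, 76.8 kHz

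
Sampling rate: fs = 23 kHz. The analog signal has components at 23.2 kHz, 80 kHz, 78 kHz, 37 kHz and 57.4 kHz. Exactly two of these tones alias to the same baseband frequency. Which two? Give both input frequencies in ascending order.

37 kHz, 78 kHz

fs/2 = 11.5 kHz.
23.2 kHz mod fs = 0.2 kHz.
0.2 kHz ≤ fs/2 = 11.5 kHz, appears at 0.2 kHz.
80 kHz mod fs = 11 kHz.
11 kHz ≤ fs/2 = 11.5 kHz, appears at 11 kHz.
78 kHz mod fs = 9 kHz.
9 kHz ≤ fs/2 = 11.5 kHz, appears at 9 kHz.
37 kHz mod fs = 14 kHz.
14 kHz > fs/2 = 11.5 kHz, folds to fs − 14 kHz = 9 kHz.
57.4 kHz mod fs = 11.4 kHz.
11.4 kHz ≤ fs/2 = 11.5 kHz, appears at 11.4 kHz.
37 kHz and 78 kHz both map to 9 kHz.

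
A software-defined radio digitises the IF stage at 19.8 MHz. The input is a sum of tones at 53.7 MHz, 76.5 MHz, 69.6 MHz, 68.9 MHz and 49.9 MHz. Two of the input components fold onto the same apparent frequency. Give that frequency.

fs/2 = 9.9 MHz.
53.7 MHz mod fs = 14.1 MHz.
14.1 MHz > fs/2 = 9.9 MHz, folds to fs − 14.1 MHz = 5.7 MHz.
76.5 MHz mod fs = 17.1 MHz.
17.1 MHz > fs/2 = 9.9 MHz, folds to fs − 17.1 MHz = 2.7 MHz.
69.6 MHz mod fs = 10.2 MHz.
10.2 MHz > fs/2 = 9.9 MHz, folds to fs − 10.2 MHz = 9.6 MHz.
68.9 MHz mod fs = 9.5 MHz.
9.5 MHz ≤ fs/2 = 9.9 MHz, appears at 9.5 MHz.
49.9 MHz mod fs = 10.3 MHz.
10.3 MHz > fs/2 = 9.9 MHz, folds to fs − 10.3 MHz = 9.5 MHz.
49.9 MHz and 68.9 MHz both map to 9.5 MHz.

9.5 MHz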